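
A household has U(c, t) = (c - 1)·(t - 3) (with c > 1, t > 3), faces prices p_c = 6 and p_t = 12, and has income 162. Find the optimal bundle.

c* = 11, t* = 8

MU_c = (t−3), MU_t = (c−1).
MRS = (t−3)/(c−1).
Tangency: set MRS = p_c/p_t = 6/12 = 0.5.
So (t − 3)/(c − 1) = 0.5, i.e. (t − 3) = 0.5·(c − 1).
Rewrite the budget in excess-of-subsistence terms: 6·(c − 1) + 12·(t − 3) = 162 − 6·1 − 12·3 = 120.
Substituting, 12·(c − 1) = 120, so c − 1 = 10 and c* = 11.
Then t − 3 = 0.5·10 = 5, so t* = 8.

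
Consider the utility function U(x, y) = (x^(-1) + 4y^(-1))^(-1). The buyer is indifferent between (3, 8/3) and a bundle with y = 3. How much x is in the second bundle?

U depends on (x, y) only through S = x^(-1) + 4y^(-1), so equal utility means equal S. At (3, 8/3): S = 11/6.
With y = 3: 4·3^(-1) = 4/3, so x^(-1) = 11/6 − 4/3 = 0.5.
Hence x = 1/0.5 = 2.
Check: U(2, 3) = 0.5455.

x = 2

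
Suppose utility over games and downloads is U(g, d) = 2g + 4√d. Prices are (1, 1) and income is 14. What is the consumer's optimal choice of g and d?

MU_g = 2, MU_d = 4/(2√d).
MRS = 2 ÷ (4/(2√d)).
Tangency: set MRS = p_g/p_d = 1/1 = 1.
MRS depends only on d: √d = 1 ⇒ √d = 1 ⇒ d* = 1.
From the budget, 1·g = 14 − 1·1 = 13, so g* = 13.

g* = 13, d* = 1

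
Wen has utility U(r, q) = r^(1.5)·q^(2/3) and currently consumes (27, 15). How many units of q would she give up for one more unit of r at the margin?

MRS = 1.25

MU_r = 1.5·√r·q^(2/3) and MU_q = 2/3·r^(1.5)·q^(-1/3).
MRS = MU_r/MU_q = (2.25)·q/r.
At (27, 15): MRS = 1.25.
So at (27, 15) the consumer would give up 1.25 units of q for one more unit of r.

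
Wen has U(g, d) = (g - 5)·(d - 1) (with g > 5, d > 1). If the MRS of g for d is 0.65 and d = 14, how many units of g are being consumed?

g = 25

MU_g = (d−1), MU_d = (g−5).
MRS = (d−1)/(g−5).
Substitute d = 14: MRS = 13/(g − 5). Setting this equal to 0.65 gives g − 5 = 13/0.65 = 20, so g = 25.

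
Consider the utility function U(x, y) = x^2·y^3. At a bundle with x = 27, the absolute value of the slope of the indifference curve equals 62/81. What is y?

MU_x = 2·x·y^3 and MU_y = 3·x^2·y^2.
MRS = MU_x/MU_y = (2/3)·y/x.
Substitute x = 27: MRS = y/40.5. Setting y/40.5 = 62/81 gives y = (62/81)·40.5 = 31.

y = 31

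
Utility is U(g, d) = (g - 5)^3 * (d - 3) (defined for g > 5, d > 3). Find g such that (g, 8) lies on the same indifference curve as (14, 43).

g = 23

U(14, 43) = 29160.
Set U(g, 8) = 29160 and solve.
With d = 8: (8 − 3) = 5, so (g − 5)^3 = 29160/5 = 5832.
Taking the cube root (with g > 5): g − 5 = 18, so g = 23.
Check: U(23, 8) = 29160.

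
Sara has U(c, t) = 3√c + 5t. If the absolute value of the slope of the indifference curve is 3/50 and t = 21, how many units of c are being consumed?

MU_c = 3/(2√c), MU_t = 5.
MRS = 3/(2√c) ÷ 5.
MRS depends only on c: 0.3/√c = 3/50 ⇒ √c = 0.3/(3/50) = 5 ⇒ c = 25.

c = 25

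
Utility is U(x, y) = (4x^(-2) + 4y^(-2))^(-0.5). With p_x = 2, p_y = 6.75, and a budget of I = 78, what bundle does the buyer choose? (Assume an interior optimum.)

x* = 12, y* = 8

For CES with ρ = -2, MRS = (y/x)^3.
Tangency: set MRS = p_x/p_y = 2/6.75 = 8/27.
So (y/x)^3 = 8/27; taking the cube root, y/x = 2/3, i.e. y = (2/3)·x.
Substitute into the budget 2·x + 6.75·y = 78: 6.5·x = 78, so x* = 12 and y* = (2/3)·12 = 8.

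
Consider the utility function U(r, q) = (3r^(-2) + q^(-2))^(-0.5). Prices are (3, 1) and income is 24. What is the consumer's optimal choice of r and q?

For CES with ρ = -2, MRS = (3/1)·(q/r)^3.
Tangency: set MRS = p_r/p_q = 3/1 = 3.
So (q/r)^3 = 1; taking the cube root, q/r = 1, i.e. q = r.
Substitute into the budget 3·r + 1·q = 24: 4·r = 24, so r* = 6 and q* = 6.

r* = 6, q* = 6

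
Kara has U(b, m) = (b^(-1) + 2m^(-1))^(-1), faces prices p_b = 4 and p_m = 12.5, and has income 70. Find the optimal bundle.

b* = 5, m* = 4

For CES with ρ = -1, MRS = (1/2)·(m/b)^2.
Tangency: set MRS = p_b/p_m = 4/12.5 = 8/25.
So (m/b)^2 = 16/25; taking the square root, m/b = 0.8, i.e. m = 0.8·b.
Substitute into the budget 4·b + 12.5·m = 70: 14·b = 70, so b* = 5 and m* = 0.8·5 = 4.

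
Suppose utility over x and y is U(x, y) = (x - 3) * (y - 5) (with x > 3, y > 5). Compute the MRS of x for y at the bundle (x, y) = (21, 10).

MU_x = (y−5), MU_y = (x−3).
MRS = (y−5)/(x−3).
At (21, 10): MRS = 5/18.
So at (21, 10) the consumer would give up 5/18 units of y for one more unit of x.

MRS = 5/18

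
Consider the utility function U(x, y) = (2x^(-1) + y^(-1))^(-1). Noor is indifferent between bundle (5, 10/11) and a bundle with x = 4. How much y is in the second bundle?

y = 1

U depends on (x, y) only through S = 2x^(-1) + y^(-1), so equal utility means equal S. At (5, 10/11): S = 1.5.
With x = 4: 2·4^(-1) = 0.5, so y^(-1) = 1.5 − 0.5 = 1.
Hence y = 1/1 = 1.
Check: U(4, 1) = 0.6667.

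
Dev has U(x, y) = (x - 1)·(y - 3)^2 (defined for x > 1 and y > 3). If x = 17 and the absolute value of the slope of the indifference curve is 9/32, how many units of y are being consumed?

y = 12

MU_x = (y−3)^2, MU_y = 2·(x−1)·(y−3).
MRS = (1/2)·(y−3)/(x−1).
Substitute x = 17: MRS = (y − 3)/32. Setting this equal to 9/32 gives y − 3 = (9/32)·32 = 9, so y = 12.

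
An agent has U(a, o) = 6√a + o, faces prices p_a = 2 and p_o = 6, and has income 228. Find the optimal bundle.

MU_a = 6/(2√a), MU_o = 1.
MRS = 6/(2√a) ÷ 1.
Tangency: set MRS = p_a/p_o = 2/6 = 1/3.
MRS depends only on a: 3/√a = 1/3 ⇒ √a = 3/(1/3) = 9 ⇒ a* = 81.
From the budget, 6·o = 228 − 2·81 = 66, so o* = 11.

a* = 81, o* = 11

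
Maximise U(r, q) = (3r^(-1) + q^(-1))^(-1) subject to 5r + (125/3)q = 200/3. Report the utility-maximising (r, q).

r* = 5, q* = 1

For CES with ρ = -1, MRS = (3/1)·(q/r)^2.
Tangency: set MRS = p_r/p_q = 5/(125/3) = 3/25.
So (q/r)^2 = 1/25; taking the square root, q/r = 0.2, i.e. q = 0.2·r.
Substitute into the budget 5·r + (125/3)·q = 200/3: (40/3)·r = 200/3, so r* = 5 and q* = 0.2·5 = 1.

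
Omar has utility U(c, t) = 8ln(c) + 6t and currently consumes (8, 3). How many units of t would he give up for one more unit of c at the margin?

MU_c = 8/c, MU_t = 6.
MRS = 8/c ÷ 6.
At (8, 3): MRS = 1/6.
The indifference curve has slope −1/6 at this bundle.

MRS = 1/6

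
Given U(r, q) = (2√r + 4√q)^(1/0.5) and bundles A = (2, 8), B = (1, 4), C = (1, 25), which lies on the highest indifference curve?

Bundle C

Evaluate utility at each bundle:
U(A) = 200.000.
U(B) = 100.000.
U(C) = 484.000.
Highest utility is C, so C ≻ A ≻ B.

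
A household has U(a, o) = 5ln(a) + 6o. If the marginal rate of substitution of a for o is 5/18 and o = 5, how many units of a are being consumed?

a = 3

MU_a = 5/a, MU_o = 6.
MRS = 5/a ÷ 6.
MRS depends only on a: (5/6)/a = 5/18 ⇒ a = (5/6)/(5/18) = 3.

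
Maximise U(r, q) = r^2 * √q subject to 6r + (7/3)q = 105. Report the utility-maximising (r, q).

r* = 14, q* = 9

MU_r = 2·r·√q and MU_q = 0.5·r^2·q^(-0.5).
MRS = MU_r/MU_q = (4)·q/r.
Tangency: set MRS = p_r/p_q = 6/(7/3) = 18/7.
So (4)·q/r = 18/7, i.e. q = (9/14)·r.
Substitute into the budget 6·r + (7/3)·q = 105: 7.5·r = 105, so r* = 14.
Then q* = (9/14)·14 = 9.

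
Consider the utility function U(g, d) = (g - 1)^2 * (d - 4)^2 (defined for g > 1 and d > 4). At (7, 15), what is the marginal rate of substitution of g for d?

MRS = 11/6

MU_g = 2·(g−1)·(d−4)^2, MU_d = 2·(g−1)^2·(d−4).
MRS = (d−4)/(g−1).
At (7, 15): MRS = 11/6.
That is, one extra unit of g is worth 11/6 units of d at the margin.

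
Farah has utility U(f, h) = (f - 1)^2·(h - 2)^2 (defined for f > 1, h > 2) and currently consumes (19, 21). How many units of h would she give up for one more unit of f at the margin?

MU_f = 2·(f−1)·(h−2)^2, MU_h = 2·(f−1)^2·(h−2).
MRS = (h−2)/(f−1).
At (19, 21): MRS = 19/18.
So at (19, 21) the consumer would give up 19/18 units of h for one more unit of f.

MRS = 19/18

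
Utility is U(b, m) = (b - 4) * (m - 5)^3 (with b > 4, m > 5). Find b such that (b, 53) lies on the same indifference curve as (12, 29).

b = 5

U(12, 29) = 110592.
Set U(b, 53) = 110592 and solve.
With m = 53: (53 − 5)^3 = 110592, so (b − 4) = 110592/110592 = 1.
So b = 4 + 1 = 5.
Check: U(5, 53) = 110592.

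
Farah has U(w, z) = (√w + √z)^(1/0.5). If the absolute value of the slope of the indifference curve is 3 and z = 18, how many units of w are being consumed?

For CES with ρ = 0.5, MRS = √(z/w).
Setting √(18/w) = 3 gives 18/w = 9 and w = 2.

w = 2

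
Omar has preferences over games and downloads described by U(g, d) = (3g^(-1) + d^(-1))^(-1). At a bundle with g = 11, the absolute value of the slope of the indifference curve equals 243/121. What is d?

d = 9

For CES with ρ = -1, MRS = (3/1)·(d/g)^2.
Setting (3/1)·(d/11)^2 = 243/121 gives (d/11)^2 = 81/121, so d/11 = 9/11 and d = 9.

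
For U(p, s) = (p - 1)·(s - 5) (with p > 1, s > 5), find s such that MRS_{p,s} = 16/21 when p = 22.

s = 21

MU_p = (s−5), MU_s = (p−1).
MRS = (s−5)/(p−1).
Substitute p = 22: MRS = (s − 5)/21. Setting this equal to 16/21 gives s − 5 = (16/21)·21 = 16, so s = 21.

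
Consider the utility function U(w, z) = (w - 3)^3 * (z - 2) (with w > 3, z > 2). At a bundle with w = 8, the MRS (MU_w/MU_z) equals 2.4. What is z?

z = 6

MU_w = 3·(w−3)^2·(z−2), MU_z = (w−3)^3.
MRS = (3/1)·(z−2)/(w−3).
Substitute w = 8: MRS = (z − 2)/(5/3). Setting this equal to 2.4 gives z − 2 = 2.4·(5/3) = 4, so z = 6.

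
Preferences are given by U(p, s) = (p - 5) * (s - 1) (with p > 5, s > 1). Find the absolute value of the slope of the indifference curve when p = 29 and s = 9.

MU_p = (s−1), MU_s = (p−5).
MRS = (s−1)/(p−5).
At (29, 9): MRS = 1/3.
The indifference curve has slope −1/3 at this bundle.

MRS = 1/3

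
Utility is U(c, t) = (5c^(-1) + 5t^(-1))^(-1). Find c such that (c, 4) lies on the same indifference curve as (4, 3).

U depends on (c, t) only through S = 5c^(-1) + 5t^(-1), so equal utility means equal S. At (4, 3): S = 35/12.
With t = 4: 5·4^(-1) = 1.25, so 5c^(-1) = 35/12 − 1.25 = 5/3, i.e. c^(-1) = 1/3.
Hence c = 1/(1/3) = 3.
Check: U(3, 4) = 0.3429.

c = 3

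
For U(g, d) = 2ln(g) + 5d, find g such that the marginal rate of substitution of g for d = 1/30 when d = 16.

g = 12

MU_g = 2/g, MU_d = 5.
MRS = 2/g ÷ 5.
MRS depends only on g: 0.4/g = 1/30 ⇒ g = 0.4/(1/30) = 12.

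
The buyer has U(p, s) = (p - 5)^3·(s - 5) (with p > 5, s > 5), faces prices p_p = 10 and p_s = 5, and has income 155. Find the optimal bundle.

p* = 11, s* = 9

MU_p = 3·(p−5)^2·(s−5), MU_s = (p−5)^3.
MRS = (3/1)·(s−5)/(p−5).
Tangency: set MRS = p_p/p_s = 10/5 = 2.
So (3/1)·(s − 5)/(p − 5) = 2, i.e. (s − 5) = (2/3)·(p − 5).
Rewrite the budget in excess-of-subsistence terms: 10·(p − 5) + 5·(s − 5) = 155 − 10·5 − 5·5 = 80.
Substituting, (40/3)·(p − 5) = 80, so p − 5 = 6 and p* = 11.
Then s − 5 = (2/3)·6 = 4, so s* = 9.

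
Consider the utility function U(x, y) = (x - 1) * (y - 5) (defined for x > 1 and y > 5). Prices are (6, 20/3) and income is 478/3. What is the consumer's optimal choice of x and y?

MU_x = (y−5), MU_y = (x−1).
MRS = (y−5)/(x−1).
Tangency: set MRS = p_x/p_y = 6/(20/3) = 0.9.
So (y − 5)/(x − 1) = 0.9, i.e. (y − 5) = 0.9·(x − 1).
Rewrite the budget in excess-of-subsistence terms: 6·(x − 1) + (20/3)·(y − 5) = 478/3 − 6·1 − (20/3)·5 = 120.
Substituting, 12·(x − 1) = 120, so x − 1 = 10 and x* = 11.
Then y − 5 = 0.9·10 = 9, so y* = 14.

x* = 11, y* = 14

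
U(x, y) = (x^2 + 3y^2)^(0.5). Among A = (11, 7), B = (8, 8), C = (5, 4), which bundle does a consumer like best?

Evaluate utility at each bundle:
U(A) = 16.371.
U(B) = 16.000.
U(C) = 8.544.
Highest utility is A, so A ≻ B ≻ C.

Bundle A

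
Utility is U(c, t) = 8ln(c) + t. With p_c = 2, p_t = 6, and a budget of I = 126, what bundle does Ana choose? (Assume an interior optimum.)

MU_c = 8/c, MU_t = 1.
MRS = 8/c ÷ 1.
Tangency: set MRS = p_c/p_t = 2/6 = 1/3.
MRS depends only on c: 8/c = 1/3 ⇒ c* = 8/(1/3) = 24.
From the budget, 6·t = 126 − 2·24 = 78, so t* = 13.

c* = 24, t* = 13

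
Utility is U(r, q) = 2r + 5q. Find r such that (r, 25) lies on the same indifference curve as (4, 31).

U(4, 31) = 163.
Set U(r, 25) = 163 and solve.
2r + 5·25 = 163 ⇒ 2r = 38 ⇒ r = 19.
Check: U(19, 25) = 163.

r = 19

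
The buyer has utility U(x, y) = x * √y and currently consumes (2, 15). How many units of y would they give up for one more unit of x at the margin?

MU_x = √y and MU_y = 0.5·x·y^(-0.5).
MRS = MU_x/MU_y = (2)·y/x.
At (2, 15): MRS = 15.
That is, one extra unit of x is worth 15 units of y at the margin.

MRS = 15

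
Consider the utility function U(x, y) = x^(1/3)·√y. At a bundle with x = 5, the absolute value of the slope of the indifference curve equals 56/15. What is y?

y = 28

MU_x = 1/3·x^(-2/3)·√y and MU_y = 0.5·x^(1/3)·y^(-0.5).
MRS = MU_x/MU_y = (2/3)·y/x.
Substitute x = 5: MRS = y/7.5. Setting y/7.5 = 56/15 gives y = (56/15)·7.5 = 28.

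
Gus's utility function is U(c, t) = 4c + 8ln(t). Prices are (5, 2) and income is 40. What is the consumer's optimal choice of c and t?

MU_c = 4, MU_t = 8/t.
MRS = 4 ÷ (8/t).
Tangency: set MRS = p_c/p_t = 5/2 = 2.5.
MRS depends only on t: 0.5·t = 2.5 ⇒ t* = 2.5/0.5 = 5.
From the budget, 5·c = 40 − 2·5 = 30, so c* = 6.

c* = 6, t* = 5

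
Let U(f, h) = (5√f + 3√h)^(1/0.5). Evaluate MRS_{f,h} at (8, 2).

MRS = 5/6

For CES with ρ = 0.5, MRS = (5/3)·√(h/f).
At (8, 2): MRS = 5/6.
That is, one extra unit of f is worth 5/6 units of h at the margin.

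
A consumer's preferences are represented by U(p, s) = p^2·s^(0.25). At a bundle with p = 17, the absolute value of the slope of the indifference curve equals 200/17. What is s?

s = 25

MU_p = 2·p·s^(0.25) and MU_s = 0.25·p^2·s^(-0.75).
MRS = MU_p/MU_s = (8)·s/p.
Substitute p = 17: MRS = s/2.125. Setting s/2.125 = 200/17 gives s = (200/17)·2.125 = 25.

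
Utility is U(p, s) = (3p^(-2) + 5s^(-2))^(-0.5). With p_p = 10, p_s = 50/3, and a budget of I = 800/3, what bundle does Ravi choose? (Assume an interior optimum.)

For CES with ρ = -2, MRS = (3/5)·(s/p)^3.
Tangency: set MRS = p_p/p_s = 10/(50/3) = 0.6.
So (s/p)^3 = 1; taking the cube root, s/p = 1, i.e. s = p.
Substitute into the budget 10·p + (50/3)·s = 800/3: (80/3)·p = 800/3, so p* = 10 and s* = 10.

p* = 10, s* = 10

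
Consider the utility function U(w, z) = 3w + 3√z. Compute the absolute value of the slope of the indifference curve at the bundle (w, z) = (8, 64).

MU_w = 3, MU_z = 3/(2√z).
MRS = 3 ÷ (3/(2√z)).
At (8, 64): MRS = 16.
That is, one extra unit of w is worth 16 units of z at the margin.

MRS = 16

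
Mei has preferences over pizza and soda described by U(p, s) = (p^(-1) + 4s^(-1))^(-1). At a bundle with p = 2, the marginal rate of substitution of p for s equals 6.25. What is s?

s = 10

For CES with ρ = -1, MRS = (1/4)·(s/p)^2.
Setting (1/4)·(s/2)^2 = 6.25 gives (s/2)^2 = 25, so s/2 = 5 and s = 10.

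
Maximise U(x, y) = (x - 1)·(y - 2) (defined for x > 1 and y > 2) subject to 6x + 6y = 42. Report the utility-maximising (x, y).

MU_x = (y−2), MU_y = (x−1).
MRS = (y−2)/(x−1).
Tangency: set MRS = p_x/p_y = 6/6 = 1.
So (y − 2)/(x − 1) = 1, i.e. (y − 2) = (x − 1).
Rewrite the budget in excess-of-subsistence terms: 6·(x − 1) + 6·(y − 2) = 42 − 6·1 − 6·2 = 24.
Substituting, 12·(x − 1) = 24, so x − 1 = 2 and x* = 3.
Then y − 2 = 2, so y* = 4.

x* = 3, y* = 4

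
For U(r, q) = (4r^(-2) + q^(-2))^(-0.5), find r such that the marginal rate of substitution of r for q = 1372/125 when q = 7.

r = 5

For CES with ρ = -2, MRS = (4/1)·(q/r)^3.
Setting (4/1)·(7/r)^3 = 1372/125 gives (7/r)^3 = 343/125, so 7/r = 1.4 and r = 5.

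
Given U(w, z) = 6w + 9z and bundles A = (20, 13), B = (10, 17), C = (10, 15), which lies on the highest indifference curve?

Bundle A

Evaluate utility at each bundle:
U(A) = 237.
U(B) = 213.
U(C) = 195.
Highest utility is A, so A ≻ B ≻ C.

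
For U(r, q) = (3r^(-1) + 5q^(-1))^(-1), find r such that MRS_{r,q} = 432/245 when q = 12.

For CES with ρ = -1, MRS = (3/5)·(q/r)^2.
Setting (3/5)·(12/r)^2 = 432/245 gives (12/r)^2 = 144/49, so 12/r = 12/7 and r = 7.

r = 7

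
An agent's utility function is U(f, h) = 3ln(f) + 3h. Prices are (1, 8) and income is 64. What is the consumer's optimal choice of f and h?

f* = 8, h* = 7

MU_f = 3/f, MU_h = 3.
MRS = 3/f ÷ 3.
Tangency: set MRS = p_f/p_h = 1/8 = 0.125.
MRS depends only on f: 1/f = 0.125 ⇒ f* = 1/0.125 = 8.
From the budget, 8·h = 64 − 1·8 = 56, so h* = 7.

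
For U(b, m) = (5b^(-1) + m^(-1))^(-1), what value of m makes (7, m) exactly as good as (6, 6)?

m = 3.5

U depends on (b, m) only through S = 5b^(-1) + m^(-1), so equal utility means equal S. At (6, 6): S = 1.
With b = 7: 5·7^(-1) = 5/7, so m^(-1) = 1 − 5/7 = 2/7.
Hence m = 1/(2/7) = 3.5.
Check: U(7, 3.5) = 1.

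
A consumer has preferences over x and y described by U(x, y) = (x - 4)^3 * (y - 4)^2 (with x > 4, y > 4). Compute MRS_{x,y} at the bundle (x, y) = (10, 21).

MU_x = 3·(x−4)^2·(y−4)^2, MU_y = 2·(x−4)^3·(y−4).
MRS = (3/2)·(y−4)/(x−4).
At (10, 21): MRS = 4.25.
So at (10, 21) the consumer would give up 4.25 units of y for one more unit of x.

MRS = 4.25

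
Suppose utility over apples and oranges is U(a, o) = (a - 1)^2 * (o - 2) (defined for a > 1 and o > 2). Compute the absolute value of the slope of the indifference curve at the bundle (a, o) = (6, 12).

MU_a = 2·(a−1)·(o−2), MU_o = (a−1)^2.
MRS = (2/1)·(o−2)/(a−1).
At (6, 12): MRS = 4.
That is, one extra unit of a is worth 4 units of o at the margin.

MRS = 4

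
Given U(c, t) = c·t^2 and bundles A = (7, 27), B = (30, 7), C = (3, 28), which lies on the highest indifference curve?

Evaluate utility at each bundle:
U(A) = 5103.
U(B) = 1470.
U(C) = 2352.
Highest utility is A, so A ≻ C ≻ B.

Bundle A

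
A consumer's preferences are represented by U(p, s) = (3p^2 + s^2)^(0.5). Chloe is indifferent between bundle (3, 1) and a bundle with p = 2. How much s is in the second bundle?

U depends on (p, s) only through S = 3p^2 + s^2, so equal utility means equal S. At (3, 1): S = 28.
With p = 2: 3·2^2 = 12, so s^2 = 28 − 12 = 16.
Hence s = √16 = 4.
Check: U(2, 4) = 5.2915.

s = 4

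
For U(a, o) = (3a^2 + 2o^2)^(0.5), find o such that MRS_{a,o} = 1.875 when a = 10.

o = 8

For CES with ρ = 2, MRS = (3/2)·(o/a)^(-1).
Setting (3/2)·(o/10)^(-1) = 1.875 gives (o/10)^(-1) = 1.25, so o/10 = 0.8 and o = 8.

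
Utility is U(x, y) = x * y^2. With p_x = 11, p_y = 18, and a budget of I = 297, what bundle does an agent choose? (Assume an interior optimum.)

MU_x = y^2 and MU_y = 2·x·y.
MRS = MU_x/MU_y = (1/2)·y/x.
Tangency: set MRS = p_x/p_y = 11/18.
So (1/2)·y/x = 11/18, i.e. y = (11/9)·x.
Substitute into the budget 11·x + 18·y = 297: 33·x = 297, so x* = 9.
Then y* = (11/9)·9 = 11.

x* = 9, y* = 11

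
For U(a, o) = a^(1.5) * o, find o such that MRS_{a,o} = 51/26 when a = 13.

o = 17

MU_a = 1.5·√a·o and MU_o = a^(1.5).
MRS = MU_a/MU_o = (1.5)·o/a.
Substitute a = 13: MRS = o/(26/3). Setting o/(26/3) = 51/26 gives o = (51/26)·(26/3) = 17.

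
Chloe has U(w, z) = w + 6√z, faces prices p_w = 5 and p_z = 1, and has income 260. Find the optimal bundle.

w* = 7, z* = 225

MU_w = 1, MU_z = 6/(2√z).
MRS = 1 ÷ (6/(2√z)).
Tangency: set MRS = p_w/p_z = 5/1 = 5.
MRS depends only on z: (1/3)·√z = 5 ⇒ √z = 5/(1/3) = 15 ⇒ z* = 225.
From the budget, 5·w = 260 − 1·225 = 35, so w* = 7.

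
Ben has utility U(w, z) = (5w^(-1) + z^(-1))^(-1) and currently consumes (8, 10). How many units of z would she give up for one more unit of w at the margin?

MRS = 125/16

For CES with ρ = -1, MRS = (5/1)·(z/w)^2.
At (8, 10): MRS = 125/16.
That is, one extra unit of w is worth 125/16 units of z at the margin.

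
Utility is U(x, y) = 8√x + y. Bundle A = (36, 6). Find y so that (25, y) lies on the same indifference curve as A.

y = 14

U(36, 6) = 54.
Set U(25, y) = 54 and solve.
With x = 25: √25 = 5, so y = 54 − 8·5 = 14.
Check: U(25, 14) = 54.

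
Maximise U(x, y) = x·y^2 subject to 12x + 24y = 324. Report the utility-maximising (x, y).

x* = 9, y* = 9

MU_x = y^2 and MU_y = 2·x·y.
MRS = MU_x/MU_y = (1/2)·y/x.
Tangency: set MRS = p_x/p_y = 12/24 = 0.5.
So (1/2)·y/x = 0.5, i.e. y = x.
Substitute into the budget 12·x + 24·y = 324: 36·x = 324, so x* = 9.
Then y* = 9.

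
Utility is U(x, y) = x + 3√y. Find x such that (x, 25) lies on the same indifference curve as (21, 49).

x = 27

U(21, 49) = 42.
Set U(x, 25) = 42 and solve.
With y = 25: √25 = 5, so x = 42 − 3·5 = 27.
Check: U(27, 25) = 42.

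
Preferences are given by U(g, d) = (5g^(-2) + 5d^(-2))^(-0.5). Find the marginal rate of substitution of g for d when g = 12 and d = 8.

MRS = 8/27

For CES with ρ = -2, MRS = (d/g)^3.
At (12, 8): MRS = 8/27.
That is, one extra unit of g is worth 8/27 units of d at the margin.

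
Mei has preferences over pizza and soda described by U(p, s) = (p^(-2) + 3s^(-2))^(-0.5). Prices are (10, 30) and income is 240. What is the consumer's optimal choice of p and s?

p* = 6, s* = 6

For CES with ρ = -2, MRS = (1/3)·(s/p)^3.
Tangency: set MRS = p_p/p_s = 10/30 = 1/3.
So (s/p)^3 = 1; taking the cube root, s/p = 1, i.e. s = p.
Substitute into the budget 10·p + 30·s = 240: 40·p = 240, so p* = 6 and s* = 6.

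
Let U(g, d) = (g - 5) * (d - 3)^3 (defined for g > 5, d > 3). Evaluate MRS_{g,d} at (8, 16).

MRS = 13/9

MU_g = (d−3)^3, MU_d = 3·(g−5)·(d−3)^2.
MRS = (1/3)·(d−3)/(g−5).
At (8, 16): MRS = 13/9.
The indifference curve has slope −13/9 at this bundle.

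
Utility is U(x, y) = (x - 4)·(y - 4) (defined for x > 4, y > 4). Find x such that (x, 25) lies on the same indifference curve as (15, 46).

U(15, 46) = 462.
Set U(x, 25) = 462 and solve.
With y = 25: (25 − 4) = 21, so (x − 4) = 462/21 = 22.
So x = 4 + 22 = 26.
Check: U(26, 25) = 462.

x = 26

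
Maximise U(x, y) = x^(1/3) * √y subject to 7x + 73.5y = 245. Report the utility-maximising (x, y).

x* = 14, y* = 2

MU_x = 1/3·x^(-2/3)·√y and MU_y = 0.5·x^(1/3)·y^(-0.5).
MRS = MU_x/MU_y = (2/3)·y/x.
Tangency: set MRS = p_x/p_y = 7/73.5 = 2/21.
So (2/3)·y/x = 2/21, i.e. y = (1/7)·x.
Substitute into the budget 7·x + 73.5·y = 245: 17.5·x = 245, so x* = 14.
Then y* = (1/7)·14 = 2.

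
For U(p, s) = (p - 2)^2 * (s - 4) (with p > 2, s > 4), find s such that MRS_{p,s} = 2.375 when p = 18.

MU_p = 2·(p−2)·(s−4), MU_s = (p−2)^2.
MRS = (2/1)·(s−4)/(p−2).
Substitute p = 18: MRS = (s − 4)/8. Setting this equal to 2.375 gives s − 4 = 2.375·8 = 19, so s = 23.

s = 23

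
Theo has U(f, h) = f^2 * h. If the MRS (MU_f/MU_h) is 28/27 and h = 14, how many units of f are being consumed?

MU_f = 2·f·h and MU_h = f^2.
MRS = MU_f/MU_h = (2/1)·h/f.
Substitute h = 14: MRS = 28/f. Setting 28/f = 28/27 gives f = 28/(28/27) = 27.

f = 27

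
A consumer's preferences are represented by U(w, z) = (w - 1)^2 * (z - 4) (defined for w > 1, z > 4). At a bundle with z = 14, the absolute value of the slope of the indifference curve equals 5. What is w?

MU_w = 2·(w−1)·(z−4), MU_z = (w−1)^2.
MRS = (2/1)·(z−4)/(w−1).
Substitute z = 14: MRS = 20/(w − 1). Setting this equal to 5 gives w − 1 = 20/5 = 4, so w = 5.

w = 5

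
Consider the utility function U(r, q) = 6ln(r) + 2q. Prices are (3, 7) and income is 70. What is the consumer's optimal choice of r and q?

r* = 7, q* = 7

MU_r = 6/r, MU_q = 2.
MRS = 6/r ÷ 2.
Tangency: set MRS = p_r/p_q = 3/7.
MRS depends only on r: 3/r = 3/7 ⇒ r* = 3/(3/7) = 7.
From the budget, 7·q = 70 − 3·7 = 49, so q* = 7.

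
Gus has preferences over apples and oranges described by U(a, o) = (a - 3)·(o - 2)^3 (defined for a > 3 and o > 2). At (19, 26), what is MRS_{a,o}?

MRS = 0.5

MU_a = (o−2)^3, MU_o = 3·(a−3)·(o−2)^2.
MRS = (1/3)·(o−2)/(a−3).
At (19, 26): MRS = 0.5.
That is, one extra unit of a is worth 0.5 units of o at the margin.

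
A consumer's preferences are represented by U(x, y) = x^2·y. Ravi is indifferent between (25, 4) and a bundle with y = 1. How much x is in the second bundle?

x = 50

U(25, 4) = 2500.
Set U(x, 1) = 2500 and solve.
With y = 1: x^2 = 2500/1 = 2500; taking the square root, x = 50.
Check: U(50, 1) = 2500.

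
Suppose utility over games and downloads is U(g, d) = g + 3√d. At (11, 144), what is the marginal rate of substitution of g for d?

MU_g = 1, MU_d = 3/(2√d).
MRS = 1 ÷ (3/(2√d)).
At (11, 144): MRS = 8.
So at (11, 144) the consumer would give up 8 units of d for one more unit of g.

MRS = 8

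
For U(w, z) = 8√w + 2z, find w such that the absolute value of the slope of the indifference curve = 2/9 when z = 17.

MU_w = 8/(2√w), MU_z = 2.
MRS = 8/(2√w) ÷ 2.
MRS depends only on w: 2/√w = 2/9 ⇒ √w = 2/(2/9) = 9 ⇒ w = 81.

w = 81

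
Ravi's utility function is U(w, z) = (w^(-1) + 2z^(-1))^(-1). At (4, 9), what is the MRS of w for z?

For CES with ρ = -1, MRS = (1/2)·(z/w)^2.
At (4, 9): MRS = 81/32.
That is, one extra unit of w is worth 81/32 units of z at the margin.

MRS = 81/32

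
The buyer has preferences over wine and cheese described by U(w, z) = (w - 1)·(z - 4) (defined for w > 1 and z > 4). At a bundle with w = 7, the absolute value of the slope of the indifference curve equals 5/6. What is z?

MU_w = (z−4), MU_z = (w−1).
MRS = (z−4)/(w−1).
Substitute w = 7: MRS = (z − 4)/6. Setting this equal to 5/6 gives z − 4 = (5/6)·6 = 5, so z = 9.

z = 9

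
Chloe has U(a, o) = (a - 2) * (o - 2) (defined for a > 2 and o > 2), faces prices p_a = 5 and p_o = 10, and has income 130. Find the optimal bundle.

a* = 12, o* = 7

MU_a = (o−2), MU_o = (a−2).
MRS = (o−2)/(a−2).
Tangency: set MRS = p_a/p_o = 5/10 = 0.5.
So (o − 2)/(a − 2) = 0.5, i.e. (o − 2) = 0.5·(a − 2).
Rewrite the budget in excess-of-subsistence terms: 5·(a − 2) + 10·(o − 2) = 130 − 5·2 − 10·2 = 100.
Substituting, 10·(a − 2) = 100, so a − 2 = 10 and a* = 12.
Then o − 2 = 0.5·10 = 5, so o* = 7.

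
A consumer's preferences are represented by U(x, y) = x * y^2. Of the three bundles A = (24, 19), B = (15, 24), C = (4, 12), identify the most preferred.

Bundle A

Evaluate utility at each bundle:
U(A) = 8664.
U(B) = 8640.
U(C) = 576.
Highest utility is A, so A ≻ B ≻ C.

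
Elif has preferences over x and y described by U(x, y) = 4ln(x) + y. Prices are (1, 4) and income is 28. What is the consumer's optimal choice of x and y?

x* = 16, y* = 3

MU_x = 4/x, MU_y = 1.
MRS = 4/x ÷ 1.
Tangency: set MRS = p_x/p_y = 1/4 = 0.25.
MRS depends only on x: 4/x = 0.25 ⇒ x* = 4/0.25 = 16.
From the budget, 4·y = 28 − 1·16 = 12, so y* = 3.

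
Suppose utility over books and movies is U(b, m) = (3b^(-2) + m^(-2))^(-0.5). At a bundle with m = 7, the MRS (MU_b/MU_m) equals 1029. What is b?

b = 1

For CES with ρ = -2, MRS = (3/1)·(m/b)^3.
Setting (3/1)·(7/b)^3 = 1029 gives (7/b)^3 = 343, so 7/b = 7 and b = 1.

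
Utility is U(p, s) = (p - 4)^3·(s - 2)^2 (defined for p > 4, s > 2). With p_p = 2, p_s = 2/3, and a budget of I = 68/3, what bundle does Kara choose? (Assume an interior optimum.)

p* = 8, s* = 10

MU_p = 3·(p−4)^2·(s−2)^2, MU_s = 2·(p−4)^3·(s−2).
MRS = (3/2)·(s−2)/(p−4).
Tangency: set MRS = p_p/p_s = 2/(2/3) = 3.
So (3/2)·(s − 2)/(p − 4) = 3, i.e. (s − 2) = 2·(p − 4).
Rewrite the budget in excess-of-subsistence terms: 2·(p − 4) + (2/3)·(s − 2) = 68/3 − 2·4 − (2/3)·2 = 40/3.
Substituting, (10/3)·(p − 4) = 40/3, so p − 4 = 4 and p* = 8.
Then s − 2 = 2·4 = 8, so s* = 10.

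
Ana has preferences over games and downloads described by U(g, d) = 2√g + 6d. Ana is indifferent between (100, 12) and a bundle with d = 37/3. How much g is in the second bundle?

U(100, 12) = 92.
Set U(g, 37/3) = 92 and solve.
With d = 37/3: 2√g = 92 − 6·37/3 = 18, so √g = 9 and g = 81.
Check: U(81, 37/3) = 92.

g = 81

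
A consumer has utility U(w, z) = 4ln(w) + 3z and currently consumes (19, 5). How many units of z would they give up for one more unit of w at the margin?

MU_w = 4/w, MU_z = 3.
MRS = 4/w ÷ 3.
At (19, 5): MRS = 4/57.
The indifference curve has slope −4/57 at this bundle.

MRS = 4/57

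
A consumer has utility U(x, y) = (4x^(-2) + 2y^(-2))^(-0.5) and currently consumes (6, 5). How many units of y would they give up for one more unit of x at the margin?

MRS = 125/108

For CES with ρ = -2, MRS = (4/2)·(y/x)^3.
At (6, 5): MRS = 125/108.
So at (6, 5) the consumer would give up 125/108 units of y for one more unit of x.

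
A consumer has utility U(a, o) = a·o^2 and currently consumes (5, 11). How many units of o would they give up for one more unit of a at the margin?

MU_a = o^2 and MU_o = 2·a·o.
MRS = MU_a/MU_o = (1/2)·o/a.
At (5, 11): MRS = 1.1.
That is, one extra unit of a is worth 1.1 units of o at the margin.

MRS = 1.1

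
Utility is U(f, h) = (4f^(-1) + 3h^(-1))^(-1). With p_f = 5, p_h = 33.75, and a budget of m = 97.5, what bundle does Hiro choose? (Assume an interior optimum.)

f* = 6, h* = 2

For CES with ρ = -1, MRS = (4/3)·(h/f)^2.
Tangency: set MRS = p_f/p_h = 5/33.75 = 4/27.
So (h/f)^2 = 1/9; taking the square root, h/f = 1/3, i.e. h = (1/3)·f.
Substitute into the budget 5·f + 33.75·h = 97.5: 16.25·f = 97.5, so f* = 6 and h* = (1/3)·6 = 2.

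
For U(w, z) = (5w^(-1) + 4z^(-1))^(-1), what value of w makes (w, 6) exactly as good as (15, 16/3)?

w = 12

U depends on (w, z) only through S = 5w^(-1) + 4z^(-1), so equal utility means equal S. At (15, 16/3): S = 13/12.
With z = 6: 4·6^(-1) = 2/3, so 5w^(-1) = 13/12 − 2/3 = 5/12, i.e. w^(-1) = 1/12.
Hence w = 1/(1/12) = 12.
Check: U(12, 6) = 0.9231.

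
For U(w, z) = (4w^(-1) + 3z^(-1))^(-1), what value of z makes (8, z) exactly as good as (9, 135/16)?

U depends on (w, z) only through S = 4w^(-1) + 3z^(-1), so equal utility means equal S. At (9, 135/16): S = 0.8.
With w = 8: 4·8^(-1) = 0.5, so 3z^(-1) = 0.8 − 0.5 = 0.3, i.e. z^(-1) = 0.1.
Hence z = 1/0.1 = 10.
Check: U(8, 10) = 1.25.

z = 10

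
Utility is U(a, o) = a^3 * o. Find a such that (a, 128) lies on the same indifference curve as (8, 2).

a = 2

U(8, 2) = 1024.
Set U(a, 128) = 1024 and solve.
With o = 128: a^3 = 1024/128 = 8; taking the cube root, a = 2.
Check: U(2, 128) = 1024.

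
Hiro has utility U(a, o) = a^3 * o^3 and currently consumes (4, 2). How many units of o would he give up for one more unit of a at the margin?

MU_a = 3·a^2·o^3 and MU_o = 3·a^3·o^2.
MRS = MU_a/MU_o = o/a.
At (4, 2): MRS = 0.5.
So at (4, 2) the consumer would give up 0.5 units of o for one more unit of a.

MRS = 0.5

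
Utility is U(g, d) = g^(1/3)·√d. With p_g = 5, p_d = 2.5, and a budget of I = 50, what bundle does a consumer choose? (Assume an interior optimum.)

g* = 4, d* = 12

MU_g = 1/3·g^(-2/3)·√d and MU_d = 0.5·g^(1/3)·d^(-0.5).
MRS = MU_g/MU_d = (2/3)·d/g.
Tangency: set MRS = p_g/p_d = 5/2.5 = 2.
So (2/3)·d/g = 2, i.e. d = 3·g.
Substitute into the budget 5·g + 2.5·d = 50: 12.5·g = 50, so g* = 4.
Then d* = 3·4 = 12.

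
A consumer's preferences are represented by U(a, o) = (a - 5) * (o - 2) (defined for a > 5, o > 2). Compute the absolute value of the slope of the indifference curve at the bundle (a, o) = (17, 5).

MRS = 0.25

MU_a = (o−2), MU_o = (a−5).
MRS = (o−2)/(a−5).
At (17, 5): MRS = 0.25.
So at (17, 5) the consumer would give up 0.25 units of o for one more unit of a.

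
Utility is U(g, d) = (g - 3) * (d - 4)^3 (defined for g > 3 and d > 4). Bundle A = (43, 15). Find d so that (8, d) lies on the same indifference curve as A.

d = 26

U(43, 15) = 53240.
Set U(8, d) = 53240 and solve.
With g = 8: (8 − 3) = 5, so (d − 4)^3 = 53240/5 = 10648.
Taking the cube root (with d > 4): d − 4 = 22, so d = 26.
Check: U(8, 26) = 53240.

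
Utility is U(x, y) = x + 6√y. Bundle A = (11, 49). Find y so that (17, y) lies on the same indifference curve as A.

y = 36

U(11, 49) = 53.
Set U(17, y) = 53 and solve.
With x = 17: 6√y = 53 − 17 = 36, so √y = 6 and y = 36.
Check: U(17, 36) = 53.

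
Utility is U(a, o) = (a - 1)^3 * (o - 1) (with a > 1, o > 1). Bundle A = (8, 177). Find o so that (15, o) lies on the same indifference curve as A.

o = 23

U(8, 177) = 60368.
Set U(15, o) = 60368 and solve.
With a = 15: (15 − 1)^3 = 2744, so (o − 1) = 60368/2744 = 22.
So o = 1 + 22 = 23.
Check: U(15, 23) = 60368.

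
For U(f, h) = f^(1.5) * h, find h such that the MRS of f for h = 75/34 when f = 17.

MU_f = 1.5·√f·h and MU_h = f^(1.5).
MRS = MU_f/MU_h = (1.5)·h/f.
Substitute f = 17: MRS = h/(34/3). Setting h/(34/3) = 75/34 gives h = (75/34)·(34/3) = 25.

h = 25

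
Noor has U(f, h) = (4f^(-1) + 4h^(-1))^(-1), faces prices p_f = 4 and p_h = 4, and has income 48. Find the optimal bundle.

For CES with ρ = -1, MRS = (h/f)^2.
Tangency: set MRS = p_f/p_h = 4/4 = 1.
So (h/f)^2 = 1; taking the square root, h/f = 1, i.e. h = f.
Substitute into the budget 4·f + 4·h = 48: 8·f = 48, so f* = 6 and h* = 6.

f* = 6, h* = 6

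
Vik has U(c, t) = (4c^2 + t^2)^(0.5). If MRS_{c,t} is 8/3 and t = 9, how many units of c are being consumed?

For CES with ρ = 2, MRS = (4/1)·(t/c)^(-1).
Setting (4/1)·(9/c)^(-1) = 8/3 gives (9/c)^(-1) = 2/3, so 9/c = 1.5 and c = 6.

c = 6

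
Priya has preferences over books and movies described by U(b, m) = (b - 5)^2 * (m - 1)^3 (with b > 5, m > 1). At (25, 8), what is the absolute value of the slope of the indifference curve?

MU_b = 2·(b−5)·(m−1)^3, MU_m = 3·(b−5)^2·(m−1)^2.
MRS = (2/3)·(m−1)/(b−5).
At (25, 8): MRS = 7/30.
So at (25, 8) the consumer would give up 7/30 units of m for one more unit of b.

MRS = 7/30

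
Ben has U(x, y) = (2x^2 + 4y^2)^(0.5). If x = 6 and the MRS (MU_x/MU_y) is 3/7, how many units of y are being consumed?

y = 7

For CES with ρ = 2, MRS = (2/4)·(y/x)^(-1).
Setting (2/4)·(y/6)^(-1) = 3/7 gives (y/6)^(-1) = 6/7, so y/6 = 7/6 and y = 7.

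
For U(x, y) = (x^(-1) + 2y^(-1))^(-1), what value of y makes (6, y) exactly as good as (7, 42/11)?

y = 4

U depends on (x, y) only through S = x^(-1) + 2y^(-1), so equal utility means equal S. At (7, 42/11): S = 2/3.
With x = 6: 6^(-1) = 1/6, so 2y^(-1) = 2/3 − 1/6 = 0.5, i.e. y^(-1) = 0.25.
Hence y = 1/0.25 = 4.
Check: U(6, 4) = 1.5.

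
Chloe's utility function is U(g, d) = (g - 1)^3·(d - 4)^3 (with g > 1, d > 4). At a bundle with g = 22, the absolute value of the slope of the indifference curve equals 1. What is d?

d = 25

MU_g = 3·(g−1)^2·(d−4)^3, MU_d = 3·(g−1)^3·(d−4)^2.
MRS = (d−4)/(g−1).
Substitute g = 22: MRS = (d − 4)/21. Setting this equal to 1 gives d − 4 = 1·21 = 21, so d = 25.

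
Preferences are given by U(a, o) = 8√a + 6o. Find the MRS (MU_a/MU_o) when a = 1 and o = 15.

MRS = 2/3

MU_a = 8/(2√a), MU_o = 6.
MRS = 8/(2√a) ÷ 6.
At (1, 15): MRS = 2/3.
That is, one extra unit of a is worth 2/3 units of o at the margin.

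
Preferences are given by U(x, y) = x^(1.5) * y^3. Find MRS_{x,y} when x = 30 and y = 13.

MU_x = 1.5·√x·y^3 and MU_y = 3·x^(1.5)·y^2.
MRS = MU_x/MU_y = (0.5)·y/x.
At (30, 13): MRS = 13/60.
That is, one extra unit of x is worth 13/60 units of y at the margin.

MRS = 13/60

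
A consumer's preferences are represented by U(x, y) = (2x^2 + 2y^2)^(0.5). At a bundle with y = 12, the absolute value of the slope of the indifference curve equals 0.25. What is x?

For CES with ρ = 2, MRS = (y/x)^(-1).
Setting (12/x)^(-1) = 0.25 gives 12/x = 4 and x = 3.

x = 3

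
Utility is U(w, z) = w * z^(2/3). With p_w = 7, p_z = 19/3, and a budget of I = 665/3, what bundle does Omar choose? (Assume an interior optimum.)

w* = 19, z* = 14

MU_w = z^(2/3) and MU_z = 2/3·w·z^(-1/3).
MRS = MU_w/MU_z = (1.5)·z/w.
Tangency: set MRS = p_w/p_z = 7/(19/3) = 21/19.
So (1.5)·z/w = 21/19, i.e. z = (14/19)·w.
Substitute into the budget 7·w + (19/3)·z = 665/3: (35/3)·w = 665/3, so w* = 19.
Then z* = (14/19)·19 = 14.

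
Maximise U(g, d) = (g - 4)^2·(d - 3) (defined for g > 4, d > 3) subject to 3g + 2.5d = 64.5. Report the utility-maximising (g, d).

g* = 14, d* = 9

MU_g = 2·(g−4)·(d−3), MU_d = (g−4)^2.
MRS = (2/1)·(d−3)/(g−4).
Tangency: set MRS = p_g/p_d = 3/2.5 = 1.2.
So (2/1)·(d − 3)/(g − 4) = 1.2, i.e. (d − 3) = 0.6·(g − 4).
Rewrite the budget in excess-of-subsistence terms: 3·(g − 4) + 2.5·(d − 3) = 64.5 − 3·4 − 2.5·3 = 45.
Substituting, 4.5·(g − 4) = 45, so g − 4 = 10 and g* = 14.
Then d − 3 = 0.6·10 = 6, so d* = 9.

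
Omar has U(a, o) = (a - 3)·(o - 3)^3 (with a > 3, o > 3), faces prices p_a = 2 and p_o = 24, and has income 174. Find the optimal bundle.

MU_a = (o−3)^3, MU_o = 3·(a−3)·(o−3)^2.
MRS = (1/3)·(o−3)/(a−3).
Tangency: set MRS = p_a/p_o = 2/24 = 1/12.
So (1/3)·(o − 3)/(a − 3) = 1/12, i.e. (o − 3) = 0.25·(a − 3).
Rewrite the budget in excess-of-subsistence terms: 2·(a − 3) + 24·(o − 3) = 174 − 2·3 − 24·3 = 96.
Substituting, 8·(a − 3) = 96, so a − 3 = 12 and a* = 15.
Then o − 3 = 0.25·12 = 3, so o* = 6.

a* = 15, o* = 6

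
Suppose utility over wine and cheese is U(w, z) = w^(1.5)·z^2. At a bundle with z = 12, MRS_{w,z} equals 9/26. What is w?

MU_w = 1.5·√w·z^2 and MU_z = 2·w^(1.5)·z.
MRS = MU_w/MU_z = (0.75)·z/w.
Substitute z = 12: MRS = 9/w. Setting 9/w = 9/26 gives w = 9/(9/26) = 26.

w = 26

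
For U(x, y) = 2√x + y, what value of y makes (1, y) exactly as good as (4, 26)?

U(4, 26) = 30.
Set U(1, y) = 30 and solve.
With x = 1: √1 = 1, so y = 30 − 2·1 = 28.
Check: U(1, 28) = 30.

y = 28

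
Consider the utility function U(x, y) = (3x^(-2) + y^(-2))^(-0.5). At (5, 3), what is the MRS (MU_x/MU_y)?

MRS = 81/125

For CES with ρ = -2, MRS = (3/1)·(y/x)^3.
At (5, 3): MRS = 81/125.
So at (5, 3) the consumer would give up 81/125 units of y for one more unit of x.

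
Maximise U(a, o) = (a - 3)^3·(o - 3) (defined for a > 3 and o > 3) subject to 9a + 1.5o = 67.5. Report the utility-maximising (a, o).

MU_a = 3·(a−3)^2·(o−3), MU_o = (a−3)^3.
MRS = (3/1)·(o−3)/(a−3).
Tangency: set MRS = p_a/p_o = 9/1.5 = 6.
So (3/1)·(o − 3)/(a − 3) = 6, i.e. (o − 3) = 2·(a − 3).
Rewrite the budget in excess-of-subsistence terms: 9·(a − 3) + 1.5·(o − 3) = 67.5 − 9·3 − 1.5·3 = 36.
Substituting, 12·(a − 3) = 36, so a − 3 = 3 and a* = 6.
Then o − 3 = 2·3 = 6, so o* = 9.

a* = 6, o* = 9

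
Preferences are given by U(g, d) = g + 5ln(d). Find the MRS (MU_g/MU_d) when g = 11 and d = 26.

MRS = 5.2

MU_g = 1, MU_d = 5/d.
MRS = 1 ÷ (5/d).
At (11, 26): MRS = 5.2.
So at (11, 26) the consumer would give up 5.2 units of d for one more unit of g.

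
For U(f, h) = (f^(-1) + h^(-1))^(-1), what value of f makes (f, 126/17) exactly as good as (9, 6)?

f = 7

U depends on (f, h) only through S = f^(-1) + h^(-1), so equal utility means equal S. At (9, 6): S = 5/18.
With h = 126/17: (126/17)^(-1) = 17/126, so f^(-1) = 5/18 − 17/126 = 1/7.
Hence f = 1/(1/7) = 7.
Check: U(7, 126/17) = 3.6.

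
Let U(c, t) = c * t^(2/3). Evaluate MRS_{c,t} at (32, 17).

MU_c = t^(2/3) and MU_t = 2/3·c·t^(-1/3).
MRS = MU_c/MU_t = (1.5)·t/c.
At (32, 17): MRS = 51/64.
That is, one extra unit of c is worth 51/64 units of t at the margin.

MRS = 51/64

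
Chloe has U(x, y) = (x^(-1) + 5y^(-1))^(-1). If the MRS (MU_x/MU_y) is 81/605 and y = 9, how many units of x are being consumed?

For CES with ρ = -1, MRS = (1/5)·(y/x)^2.
Setting (1/5)·(9/x)^2 = 81/605 gives (9/x)^2 = 81/121, so 9/x = 9/11 and x = 11.

x = 11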